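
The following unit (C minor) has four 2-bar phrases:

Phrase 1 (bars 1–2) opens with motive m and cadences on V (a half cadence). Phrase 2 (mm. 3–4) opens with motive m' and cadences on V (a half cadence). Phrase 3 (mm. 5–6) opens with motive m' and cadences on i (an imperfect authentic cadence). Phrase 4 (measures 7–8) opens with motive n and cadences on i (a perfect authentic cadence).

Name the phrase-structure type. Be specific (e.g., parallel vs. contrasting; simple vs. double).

parallel double period

Four phrases in two halves: the first half (mm. 1–4) ends with a half cadence, the second (mm. 5–8) with a perfect authentic cadence — a large antecedent–consequent pair, i.e. a double period.
Phrase 3 begins with the same material as phrase 1, making it parallel.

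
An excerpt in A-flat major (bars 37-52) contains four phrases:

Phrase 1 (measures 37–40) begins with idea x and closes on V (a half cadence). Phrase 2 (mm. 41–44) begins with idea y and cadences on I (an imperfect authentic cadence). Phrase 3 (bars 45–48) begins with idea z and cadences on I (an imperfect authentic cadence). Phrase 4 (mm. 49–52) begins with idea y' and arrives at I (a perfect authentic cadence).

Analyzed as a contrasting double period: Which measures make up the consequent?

measures 45–52

In a double period the four phrases pair into a large antecedent (phrases 1–2, ending imperfect authentic cadence) and a large consequent (phrases 3–4, ending perfect authentic cadence). The consequent spans mm. 45–52.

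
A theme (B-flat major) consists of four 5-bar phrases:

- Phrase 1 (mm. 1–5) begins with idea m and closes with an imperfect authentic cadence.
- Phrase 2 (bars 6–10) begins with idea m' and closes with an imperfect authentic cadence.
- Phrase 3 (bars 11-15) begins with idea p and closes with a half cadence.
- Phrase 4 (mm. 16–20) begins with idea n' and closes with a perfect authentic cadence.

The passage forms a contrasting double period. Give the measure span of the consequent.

measures 11–20

In a double period the four phrases pair into a large antecedent (phrases 1–2, ending imperfect authentic cadence) and a large consequent (phrases 3–4, ending perfect authentic cadence). The consequent spans mm. 11–20.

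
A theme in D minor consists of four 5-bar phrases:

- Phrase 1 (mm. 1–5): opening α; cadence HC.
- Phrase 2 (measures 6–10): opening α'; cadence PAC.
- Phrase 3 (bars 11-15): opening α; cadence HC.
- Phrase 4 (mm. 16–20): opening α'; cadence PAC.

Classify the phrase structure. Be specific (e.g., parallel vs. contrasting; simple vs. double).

repeated period

The cadence pattern HC–PAC–HC–PAC is weak–strong twice, and phrases 3–4 restate phrases 1–2: a period heard twice, not a double period (which would end weakly at phrase 2).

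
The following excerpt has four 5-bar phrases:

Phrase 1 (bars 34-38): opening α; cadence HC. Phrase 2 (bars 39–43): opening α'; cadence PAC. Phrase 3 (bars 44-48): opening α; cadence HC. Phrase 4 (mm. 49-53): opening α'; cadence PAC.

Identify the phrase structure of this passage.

The cadence pattern HC–PAC–HC–PAC is weak–strong twice, and phrases 3–4 restate phrases 1–2: a period heard twice, not a double period (which would end weakly at phrase 2).

repeated period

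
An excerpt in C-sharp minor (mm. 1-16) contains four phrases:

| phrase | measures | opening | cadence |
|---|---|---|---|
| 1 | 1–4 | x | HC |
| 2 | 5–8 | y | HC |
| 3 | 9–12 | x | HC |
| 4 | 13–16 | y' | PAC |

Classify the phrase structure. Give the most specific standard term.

Four phrases in two halves: the first half (mm. 1–8) ends with a half cadence, the second (measures 9-16) with a perfect authentic cadence — a large antecedent–consequent pair, i.e. a double period.
Phrase 3 begins with the same material as phrase 1, making it parallel.

parallel double period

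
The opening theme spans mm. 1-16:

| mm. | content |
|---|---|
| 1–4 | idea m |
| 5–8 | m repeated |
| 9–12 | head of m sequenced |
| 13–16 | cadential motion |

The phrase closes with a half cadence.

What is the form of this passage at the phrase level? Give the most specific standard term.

Basic idea (bars 1-4) + its repetition (mm. 5–8) form the presentation; fragmentation and cadence (measures 9-16) form the continuation — the 16-bar whole is a sentence.

sentence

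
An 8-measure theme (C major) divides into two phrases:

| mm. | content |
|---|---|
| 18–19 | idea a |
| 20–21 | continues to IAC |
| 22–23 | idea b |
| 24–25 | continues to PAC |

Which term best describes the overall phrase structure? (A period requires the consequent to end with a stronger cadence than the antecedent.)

contrasting period

Phrase 1 ends with an imperfect authentic cadence (weaker) and phrase 2 with a perfect authentic cadence (stronger): antecedent + consequent = a period.
The two phrases open with different material (a / b), so the period is contrasting.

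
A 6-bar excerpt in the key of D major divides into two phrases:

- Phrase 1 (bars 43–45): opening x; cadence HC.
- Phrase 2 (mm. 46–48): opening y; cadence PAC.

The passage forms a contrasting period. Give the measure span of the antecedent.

The phrase ending with the weaker cadence (half cadence) is the antecedent; the one ending more conclusively (perfect authentic cadence) is the consequent. The antecedent is measures 43–45.

measures 43–45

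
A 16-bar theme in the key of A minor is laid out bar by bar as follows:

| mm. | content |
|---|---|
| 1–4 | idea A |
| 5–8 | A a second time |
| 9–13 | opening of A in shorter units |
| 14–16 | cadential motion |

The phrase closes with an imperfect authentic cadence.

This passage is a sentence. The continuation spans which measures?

After the presentation (bars 1–8), the continuation covers the fragmentation through the cadence: mm. 9-16.

measures 9–16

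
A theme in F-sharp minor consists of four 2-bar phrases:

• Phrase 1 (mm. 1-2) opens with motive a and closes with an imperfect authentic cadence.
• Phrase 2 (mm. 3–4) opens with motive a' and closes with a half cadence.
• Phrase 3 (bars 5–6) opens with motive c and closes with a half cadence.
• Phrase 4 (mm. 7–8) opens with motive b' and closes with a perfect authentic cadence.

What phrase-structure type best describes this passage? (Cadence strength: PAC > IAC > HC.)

contrasting double period

Four phrases in two halves: the first half (measures 1–4) ends with a half cadence, the second (mm. 5–8) with a perfect authentic cadence — a large antecedent–consequent pair, i.e. a double period.
Phrase 3 begins with different material from phrase 1, making it contrasting.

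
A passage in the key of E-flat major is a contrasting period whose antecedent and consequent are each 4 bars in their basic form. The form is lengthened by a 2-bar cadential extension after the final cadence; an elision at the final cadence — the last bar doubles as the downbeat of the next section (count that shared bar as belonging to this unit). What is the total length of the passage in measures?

10 measures

Basic contrasting period: 4 + 4 = 8 bars.
8 (basic form) + 2 (cadential extension) = 10.
The elision shares a bar with the next section but does not change this unit's count.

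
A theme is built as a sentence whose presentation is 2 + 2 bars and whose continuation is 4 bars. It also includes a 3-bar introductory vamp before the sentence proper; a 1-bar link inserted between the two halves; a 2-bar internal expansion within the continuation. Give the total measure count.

14 measures

Basic sentence: 2 + 2 + 4 = 8 bars.
8 (basic form) + 3 (introduction) + 1 (link) + 2 (internal expansion) = 14.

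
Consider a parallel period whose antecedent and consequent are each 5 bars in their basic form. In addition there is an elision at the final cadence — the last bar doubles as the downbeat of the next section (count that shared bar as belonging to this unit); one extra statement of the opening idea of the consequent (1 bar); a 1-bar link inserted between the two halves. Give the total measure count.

12 measures

Basic parallel period: 5 + 5 = 10 bars.
10 (basic form) + 1 (extra statement) + 1 (link) = 12.
The elision shares a bar with the next section but does not change this unit's count.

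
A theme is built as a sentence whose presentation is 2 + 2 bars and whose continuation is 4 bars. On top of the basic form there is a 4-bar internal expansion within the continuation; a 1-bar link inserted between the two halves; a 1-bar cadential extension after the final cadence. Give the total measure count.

14 measures

Basic sentence: 2 + 2 + 4 = 8 bars.
8 (basic form) + 4 (internal expansion) + 1 (link) + 1 (cadential extension) = 14.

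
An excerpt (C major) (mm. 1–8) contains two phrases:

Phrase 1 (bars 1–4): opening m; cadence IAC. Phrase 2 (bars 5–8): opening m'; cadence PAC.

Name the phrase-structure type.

parallel period

Phrase 1 ends with an imperfect authentic cadence (weaker) and phrase 2 with a perfect authentic cadence (stronger): antecedent + consequent = a period.
The two phrases open with the same material (m / m'), so the period is parallel.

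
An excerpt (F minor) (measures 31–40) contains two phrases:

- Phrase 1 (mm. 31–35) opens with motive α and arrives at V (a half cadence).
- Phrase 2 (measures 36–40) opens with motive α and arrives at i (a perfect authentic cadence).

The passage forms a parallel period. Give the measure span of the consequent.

measures 36–40

The phrase ending with the weaker cadence (half cadence) is the antecedent; the one ending more conclusively (perfect authentic cadence) is the consequent. The consequent is measures 36–40.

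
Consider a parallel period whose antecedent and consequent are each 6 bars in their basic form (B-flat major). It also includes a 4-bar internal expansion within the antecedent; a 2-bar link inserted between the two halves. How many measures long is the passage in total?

18 measures

Basic parallel period: 6 + 6 = 12 bars.
12 (basic form) + 4 (internal expansion) + 2 (link) = 18.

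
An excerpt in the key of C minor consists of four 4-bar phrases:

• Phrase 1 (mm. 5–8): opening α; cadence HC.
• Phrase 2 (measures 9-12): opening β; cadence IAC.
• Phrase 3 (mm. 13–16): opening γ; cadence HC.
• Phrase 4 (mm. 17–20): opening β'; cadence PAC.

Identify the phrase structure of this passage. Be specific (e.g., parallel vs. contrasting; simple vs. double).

Four phrases in two halves: the first half (mm. 5-12) ends with an imperfect authentic cadence, the second (mm. 13-20) with a perfect authentic cadence — a large antecedent–consequent pair, i.e. a double period.
Phrase 3 begins with different material from phrase 1, making it contrasting.

contrasting double period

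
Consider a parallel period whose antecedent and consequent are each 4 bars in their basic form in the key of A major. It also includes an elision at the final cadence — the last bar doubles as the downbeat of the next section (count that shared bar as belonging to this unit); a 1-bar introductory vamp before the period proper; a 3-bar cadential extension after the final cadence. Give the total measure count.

12 measures

Basic parallel period: 4 + 4 = 8 bars.
8 (basic form) + 1 (introduction) + 3 (cadential extension) = 12.
The elision shares a bar with the next section but does not change this unit's count.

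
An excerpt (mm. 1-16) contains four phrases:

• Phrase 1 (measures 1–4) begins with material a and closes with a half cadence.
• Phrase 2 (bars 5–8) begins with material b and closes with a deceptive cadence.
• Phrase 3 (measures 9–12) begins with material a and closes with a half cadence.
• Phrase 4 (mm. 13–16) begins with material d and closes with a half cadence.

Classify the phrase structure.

phrase group

Phrase 4 ends with a half cadence, no stronger than phrase 2's deceptive cadence, so the four phrases do not form a double period; nor do phrases 3–4 duplicate 1–2, so it is not a repeated period. With no phrase reaching a conclusive cadence, the passage is a phrase group.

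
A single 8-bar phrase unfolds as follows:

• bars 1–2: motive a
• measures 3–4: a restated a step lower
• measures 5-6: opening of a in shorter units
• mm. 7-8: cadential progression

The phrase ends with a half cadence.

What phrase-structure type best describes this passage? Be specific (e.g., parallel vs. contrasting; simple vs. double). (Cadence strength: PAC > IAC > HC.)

sentence

Basic idea (mm. 1-2) + its repetition (mm. 3–4) form the presentation; fragmentation and cadence (mm. 5–8) form the continuation — the 8-bar whole is a sentence.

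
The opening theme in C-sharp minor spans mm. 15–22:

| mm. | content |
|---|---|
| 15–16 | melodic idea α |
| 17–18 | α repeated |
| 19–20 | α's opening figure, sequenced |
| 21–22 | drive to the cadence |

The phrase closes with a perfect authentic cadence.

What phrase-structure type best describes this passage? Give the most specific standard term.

sentence

Basic idea (bars 15–16) + its repetition (bars 17-18) form the presentation; fragmentation and cadence (bars 19–22) form the continuation — the 8-bar whole is a sentence.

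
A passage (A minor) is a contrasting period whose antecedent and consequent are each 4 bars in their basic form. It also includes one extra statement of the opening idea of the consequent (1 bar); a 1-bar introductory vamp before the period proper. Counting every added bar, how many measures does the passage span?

Basic contrasting period: 4 + 4 = 8 bars.
8 (basic form) + 1 (extra statement) + 1 (introduction) = 10.

10 measures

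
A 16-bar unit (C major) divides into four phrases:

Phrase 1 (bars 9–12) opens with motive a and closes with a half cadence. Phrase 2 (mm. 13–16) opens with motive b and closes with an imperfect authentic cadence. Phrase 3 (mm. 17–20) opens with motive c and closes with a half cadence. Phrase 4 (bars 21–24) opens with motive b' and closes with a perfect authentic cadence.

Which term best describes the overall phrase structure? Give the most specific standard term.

contrasting double period

Four phrases in two halves: the first half (measures 9–16) ends with an imperfect authentic cadence, the second (mm. 17-24) with a perfect authentic cadence — a large antecedent–consequent pair, i.e. a double period.
Phrase 3 begins with different material from phrase 1, making it contrasting.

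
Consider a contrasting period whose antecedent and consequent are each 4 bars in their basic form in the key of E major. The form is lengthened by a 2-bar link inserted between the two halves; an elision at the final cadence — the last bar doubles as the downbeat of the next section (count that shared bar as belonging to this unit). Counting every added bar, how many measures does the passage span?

10 measures

Basic contrasting period: 4 + 4 = 8 bars.
8 (basic form) + 2 (link) = 10.
The elision shares a bar with the next section but does not change this unit's count.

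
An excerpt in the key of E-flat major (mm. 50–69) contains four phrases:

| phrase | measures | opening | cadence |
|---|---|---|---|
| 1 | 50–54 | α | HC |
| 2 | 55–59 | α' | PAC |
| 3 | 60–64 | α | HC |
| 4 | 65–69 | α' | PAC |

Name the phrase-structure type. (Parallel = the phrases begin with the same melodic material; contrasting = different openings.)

The cadence pattern HC–PAC–HC–PAC is weak–strong twice, and phrases 3–4 restate phrases 1–2: a period heard twice, not a double period (which would end weakly at phrase 2).

repeated period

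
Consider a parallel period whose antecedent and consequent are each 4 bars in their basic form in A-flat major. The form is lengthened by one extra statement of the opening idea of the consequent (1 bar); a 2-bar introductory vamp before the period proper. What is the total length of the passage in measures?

11 measures

Basic parallel period: 4 + 4 = 8 bars.
8 (basic form) + 1 (extra statement) + 2 (introduction) = 11.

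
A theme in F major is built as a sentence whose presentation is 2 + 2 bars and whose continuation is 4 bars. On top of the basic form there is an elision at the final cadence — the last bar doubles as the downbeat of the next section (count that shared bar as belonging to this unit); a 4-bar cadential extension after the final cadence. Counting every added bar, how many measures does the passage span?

Basic sentence: 2 + 2 + 4 = 8 bars.
8 (basic form) + 4 (cadential extension) = 12.
The elision shares a bar with the next section but does not change this unit's count.

12 measures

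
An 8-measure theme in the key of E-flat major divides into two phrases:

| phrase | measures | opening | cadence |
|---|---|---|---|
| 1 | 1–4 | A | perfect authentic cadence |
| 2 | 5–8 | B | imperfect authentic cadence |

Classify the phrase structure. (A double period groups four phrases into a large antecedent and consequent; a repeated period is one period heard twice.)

The second phrase closes with an imperfect authentic cadence, which is not stronger than the first phrase's perfect authentic cadence; without a weak→strong cadential pair there is no antecedent–consequent relationship, so this is a phrase group rather than a period.

phrase group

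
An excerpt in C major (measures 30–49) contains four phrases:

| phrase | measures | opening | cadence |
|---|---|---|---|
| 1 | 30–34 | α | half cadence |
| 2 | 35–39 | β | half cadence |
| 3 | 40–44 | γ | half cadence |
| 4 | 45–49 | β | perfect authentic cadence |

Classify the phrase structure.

Four phrases in two halves: the first half (measures 30-39) ends with a half cadence, the second (mm. 40–49) with a perfect authentic cadence — a large antecedent–consequent pair, i.e. a double period.
Phrase 3 begins with different material from phrase 1, making it contrasting.

contrasting double period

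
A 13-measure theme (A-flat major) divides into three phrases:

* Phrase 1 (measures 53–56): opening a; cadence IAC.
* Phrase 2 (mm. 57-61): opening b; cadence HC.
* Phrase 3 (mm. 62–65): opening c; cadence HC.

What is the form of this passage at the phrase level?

phrase group

The final phrase closes with a half cadence, which is not stronger than the preceding half cadence; the 3 phrases lack an overall antecedent–consequent design and so form a phrase group.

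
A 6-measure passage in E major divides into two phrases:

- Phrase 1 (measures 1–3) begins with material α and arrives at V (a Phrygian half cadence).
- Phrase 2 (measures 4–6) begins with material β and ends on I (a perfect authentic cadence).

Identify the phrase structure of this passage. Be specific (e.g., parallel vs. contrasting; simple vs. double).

Phrase 1 ends with a Phrygian half cadence (weaker) and phrase 2 with a perfect authentic cadence (stronger): antecedent + consequent = a period.
The two phrases open with different material (α / β), so the period is contrasting.

contrasting period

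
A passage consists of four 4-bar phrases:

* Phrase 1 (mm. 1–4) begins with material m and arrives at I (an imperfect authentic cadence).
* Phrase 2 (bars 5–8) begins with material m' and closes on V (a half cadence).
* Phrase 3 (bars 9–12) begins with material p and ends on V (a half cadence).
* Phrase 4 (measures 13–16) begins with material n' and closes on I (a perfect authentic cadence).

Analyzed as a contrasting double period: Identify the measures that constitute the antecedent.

In a double period the four phrases pair into a large antecedent (phrases 1–2, ending half cadence) and a large consequent (phrases 3–4, ending perfect authentic cadence). The antecedent spans mm. 1–8.

measures 1–8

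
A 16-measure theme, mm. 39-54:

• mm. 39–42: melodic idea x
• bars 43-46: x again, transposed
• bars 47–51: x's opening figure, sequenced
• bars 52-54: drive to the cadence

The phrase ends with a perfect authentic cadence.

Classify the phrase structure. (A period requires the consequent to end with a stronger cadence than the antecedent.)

Basic idea (mm. 39–42) + its repetition (bars 43–46) form the presentation; fragmentation and cadence (mm. 47–54) form the continuation — the 16-bar whole is a sentence.

sentence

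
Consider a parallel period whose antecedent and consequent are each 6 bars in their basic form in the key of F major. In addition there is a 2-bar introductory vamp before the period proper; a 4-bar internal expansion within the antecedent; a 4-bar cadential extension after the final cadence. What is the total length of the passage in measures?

22 measures

Basic parallel period: 6 + 6 = 12 bars.
12 (basic form) + 2 (introduction) + 4 (internal expansion) + 4 (cadential extension) = 22.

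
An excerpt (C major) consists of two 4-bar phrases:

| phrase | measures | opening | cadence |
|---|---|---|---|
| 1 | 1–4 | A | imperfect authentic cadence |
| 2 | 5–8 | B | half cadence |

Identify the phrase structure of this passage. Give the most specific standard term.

The second phrase closes with a half cadence, which is not stronger than the first phrase's imperfect authentic cadence; without a weak→strong cadential pair there is no antecedent–consequent relationship, so this is a phrase group rather than a period.

phrase group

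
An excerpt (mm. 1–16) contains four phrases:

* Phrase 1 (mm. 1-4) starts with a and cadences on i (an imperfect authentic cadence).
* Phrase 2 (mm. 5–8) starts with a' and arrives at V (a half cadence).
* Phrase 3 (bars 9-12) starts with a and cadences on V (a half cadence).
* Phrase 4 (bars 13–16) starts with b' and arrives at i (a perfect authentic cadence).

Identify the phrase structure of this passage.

parallel double period

Four phrases in two halves: the first half (measures 1–8) ends with a half cadence, the second (measures 9–16) with a perfect authentic cadence — a large antecedent–consequent pair, i.e. a double period.
Phrase 3 begins with the same material as phrase 1, making it parallel.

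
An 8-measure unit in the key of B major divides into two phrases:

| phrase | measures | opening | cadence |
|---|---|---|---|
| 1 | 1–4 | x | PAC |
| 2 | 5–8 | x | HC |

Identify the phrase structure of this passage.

The second phrase closes with a half cadence, which is not stronger than the first phrase's perfect authentic cadence; without a weak→strong cadential pair there is no antecedent–consequent relationship, so this is a phrase group rather than a period.

phrase group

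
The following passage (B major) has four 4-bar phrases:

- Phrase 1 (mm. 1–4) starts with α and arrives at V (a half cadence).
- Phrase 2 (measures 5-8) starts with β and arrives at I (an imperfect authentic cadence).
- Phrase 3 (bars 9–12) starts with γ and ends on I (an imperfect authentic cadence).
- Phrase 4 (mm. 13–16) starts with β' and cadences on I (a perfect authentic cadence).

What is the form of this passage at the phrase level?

contrasting double period

Four phrases in two halves: the first half (mm. 1–8) ends with an imperfect authentic cadence, the second (measures 9–16) with a perfect authentic cadence — a large antecedent–consequent pair, i.e. a double period.
Phrase 3 begins with different material from phrase 1, making it contrasting.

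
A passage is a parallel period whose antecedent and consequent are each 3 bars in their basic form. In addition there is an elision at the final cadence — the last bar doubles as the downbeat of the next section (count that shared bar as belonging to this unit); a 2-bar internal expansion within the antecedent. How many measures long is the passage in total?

Basic parallel period: 3 + 3 = 6 bars.
6 (basic form) + 2 (internal expansion) = 8.
The elision shares a bar with the next section but does not change this unit's count.

8 measures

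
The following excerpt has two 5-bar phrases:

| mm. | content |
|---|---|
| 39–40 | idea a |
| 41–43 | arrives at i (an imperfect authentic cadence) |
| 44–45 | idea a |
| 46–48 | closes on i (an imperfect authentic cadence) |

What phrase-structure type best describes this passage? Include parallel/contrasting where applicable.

repeated phrase

Both phrases have the same opening (a) and the same cadence (imperfect authentic cadence): the second is a restatement, not a consequent, so this is a repeated phrase rather than a period.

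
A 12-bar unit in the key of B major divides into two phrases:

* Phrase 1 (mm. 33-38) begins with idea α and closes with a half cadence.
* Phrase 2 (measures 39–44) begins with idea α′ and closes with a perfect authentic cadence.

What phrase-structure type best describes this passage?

Phrase 1 ends with a half cadence (weaker) and phrase 2 with a perfect authentic cadence (stronger): antecedent + consequent = a period.
The two phrases open with the same material (α / α′), so the period is parallel.

parallel period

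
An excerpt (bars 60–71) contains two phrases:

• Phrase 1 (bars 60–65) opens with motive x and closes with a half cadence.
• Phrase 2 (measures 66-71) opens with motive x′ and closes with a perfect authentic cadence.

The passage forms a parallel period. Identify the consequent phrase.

phrase 2

The phrase ending with the weaker cadence (half cadence) is the antecedent; the one ending more conclusively (perfect authentic cadence) is the consequent. The consequent is phrase 2.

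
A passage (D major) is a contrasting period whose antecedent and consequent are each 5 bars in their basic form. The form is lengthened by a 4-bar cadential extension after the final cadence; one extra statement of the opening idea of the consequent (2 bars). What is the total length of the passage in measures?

Basic contrasting period: 5 + 5 = 10 bars.
10 (basic form) + 4 (cadential extension) + 2 (extra statement) = 16.

16 measures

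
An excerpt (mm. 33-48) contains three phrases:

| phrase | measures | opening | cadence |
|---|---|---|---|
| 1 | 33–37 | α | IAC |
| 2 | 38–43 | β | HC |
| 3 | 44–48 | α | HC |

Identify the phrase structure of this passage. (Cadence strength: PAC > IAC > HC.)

The final phrase closes with a half cadence, which is not stronger than the preceding half cadence; the 3 phrases lack an overall antecedent–consequent design and so form a phrase group.

phrase group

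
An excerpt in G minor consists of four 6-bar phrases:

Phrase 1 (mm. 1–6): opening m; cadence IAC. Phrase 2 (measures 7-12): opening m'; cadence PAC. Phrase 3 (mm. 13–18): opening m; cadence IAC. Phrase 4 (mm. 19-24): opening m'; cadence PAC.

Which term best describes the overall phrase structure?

repeated period

The cadence pattern IAC–PAC–IAC–PAC is weak–strong twice, and phrases 3–4 restate phrases 1–2: a period heard twice, not a double period (which would end weakly at phrase 2).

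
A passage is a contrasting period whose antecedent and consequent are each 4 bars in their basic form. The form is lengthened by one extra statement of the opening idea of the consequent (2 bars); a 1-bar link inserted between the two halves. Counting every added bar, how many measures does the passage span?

11 measures

Basic contrasting period: 4 + 4 = 8 bars.
8 (basic form) + 2 (extra statement) + 1 (link) = 11.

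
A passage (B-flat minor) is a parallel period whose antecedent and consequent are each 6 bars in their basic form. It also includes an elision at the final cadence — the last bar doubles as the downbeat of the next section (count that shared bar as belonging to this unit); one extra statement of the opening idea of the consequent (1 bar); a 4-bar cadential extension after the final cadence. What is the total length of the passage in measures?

17 measures

Basic parallel period: 6 + 6 = 12 bars.
12 (basic form) + 1 (extra statement) + 4 (cadential extension) = 17.
The elision shares a bar with the next section but does not change this unit's count.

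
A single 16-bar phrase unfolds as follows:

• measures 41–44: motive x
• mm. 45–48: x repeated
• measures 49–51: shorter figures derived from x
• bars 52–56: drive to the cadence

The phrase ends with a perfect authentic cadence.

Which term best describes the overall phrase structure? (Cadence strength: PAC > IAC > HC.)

Basic idea (mm. 41–44) + its repetition (mm. 45-48) form the presentation; fragmentation and cadence (measures 49-56) form the continuation — the 16-bar whole is a sentence.

sentence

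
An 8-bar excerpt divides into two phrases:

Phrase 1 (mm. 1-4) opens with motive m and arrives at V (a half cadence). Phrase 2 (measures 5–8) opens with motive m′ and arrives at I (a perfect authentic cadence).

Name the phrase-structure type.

Phrase 1 ends with a half cadence (weaker) and phrase 2 with a perfect authentic cadence (stronger): antecedent + consequent = a period.
The two phrases open with the same material (m / m′), so the period is parallel.

parallel period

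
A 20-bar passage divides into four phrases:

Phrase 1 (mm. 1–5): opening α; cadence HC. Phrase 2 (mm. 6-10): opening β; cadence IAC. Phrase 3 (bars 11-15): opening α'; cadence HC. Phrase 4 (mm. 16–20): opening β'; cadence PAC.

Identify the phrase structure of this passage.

Four phrases in two halves: the first half (bars 1–10) ends with an imperfect authentic cadence, the second (mm. 11–20) with a perfect authentic cadence — a large antecedent–consequent pair, i.e. a double period.
Phrase 3 begins with the same material as phrase 1, making it parallel.

parallel double period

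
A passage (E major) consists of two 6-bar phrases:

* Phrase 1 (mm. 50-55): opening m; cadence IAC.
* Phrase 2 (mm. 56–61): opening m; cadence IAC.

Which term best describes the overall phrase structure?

repeated phrase

Both phrases have the same opening (m) and the same cadence (imperfect authentic cadence): the second is a restatement, not a consequent, so this is a repeated phrase rather than a period.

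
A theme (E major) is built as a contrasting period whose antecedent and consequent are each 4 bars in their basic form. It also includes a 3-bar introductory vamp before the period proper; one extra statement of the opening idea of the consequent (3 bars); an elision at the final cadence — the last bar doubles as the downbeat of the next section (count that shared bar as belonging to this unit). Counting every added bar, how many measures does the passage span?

14 measures

Basic contrasting period: 4 + 4 = 8 bars.
8 (basic form) + 3 (introduction) + 3 (extra statement) = 14.
The elision shares a bar with the next section but does not change this unit's count.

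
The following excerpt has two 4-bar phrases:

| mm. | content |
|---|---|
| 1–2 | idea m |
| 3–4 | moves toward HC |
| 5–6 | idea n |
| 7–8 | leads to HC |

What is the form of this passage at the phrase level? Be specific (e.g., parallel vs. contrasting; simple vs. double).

phrase group

The second phrase closes with a half cadence, which is not stronger than the first phrase's half cadence; without a weak→strong cadential pair there is no antecedent–consequent relationship, so this is a phrase group rather than a period.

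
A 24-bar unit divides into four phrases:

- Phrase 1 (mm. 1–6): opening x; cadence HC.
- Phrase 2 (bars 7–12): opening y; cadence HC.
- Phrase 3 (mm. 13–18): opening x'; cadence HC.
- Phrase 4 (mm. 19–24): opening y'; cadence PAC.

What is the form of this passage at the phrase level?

parallel double period

Four phrases in two halves: the first half (mm. 1–12) ends with a half cadence, the second (mm. 13-24) with a perfect authentic cadence — a large antecedent–consequent pair, i.e. a double period.
Phrase 3 begins with the same material as phrase 1, making it parallel.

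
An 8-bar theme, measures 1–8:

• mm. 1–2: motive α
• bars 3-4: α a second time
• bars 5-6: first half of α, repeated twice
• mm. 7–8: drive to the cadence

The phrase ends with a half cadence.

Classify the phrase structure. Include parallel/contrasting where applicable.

sentence

Basic idea (measures 1–2) + its repetition (mm. 3-4) form the presentation; fragmentation and cadence (bars 5–8) form the continuation — the 8-bar whole is a sentence.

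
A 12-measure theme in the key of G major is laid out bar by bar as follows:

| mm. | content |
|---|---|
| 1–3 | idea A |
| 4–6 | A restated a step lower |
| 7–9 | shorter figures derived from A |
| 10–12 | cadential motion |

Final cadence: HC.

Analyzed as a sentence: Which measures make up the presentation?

measures 1–6

The presentation of a sentence is the basic idea (bars 1–3) plus its repetition (bars 4–6); the presentation is therefore bars 1–6.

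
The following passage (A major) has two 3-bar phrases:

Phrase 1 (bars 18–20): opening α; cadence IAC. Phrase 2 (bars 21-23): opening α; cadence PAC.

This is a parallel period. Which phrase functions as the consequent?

The phrase ending with the weaker cadence (imperfect authentic cadence) is the antecedent; the one ending more conclusively (perfect authentic cadence) is the consequent. The consequent is phrase 2.

phrase 2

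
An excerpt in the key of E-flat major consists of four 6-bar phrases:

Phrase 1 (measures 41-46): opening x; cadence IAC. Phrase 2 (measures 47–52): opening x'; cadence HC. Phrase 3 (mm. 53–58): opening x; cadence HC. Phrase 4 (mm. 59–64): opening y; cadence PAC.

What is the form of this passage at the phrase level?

Four phrases in two halves: the first half (mm. 41-52) ends with a half cadence, the second (measures 53-64) with a perfect authentic cadence — a large antecedent–consequent pair, i.e. a double period.
Phrase 3 begins with the same material as phrase 1, making it parallel.

parallel double period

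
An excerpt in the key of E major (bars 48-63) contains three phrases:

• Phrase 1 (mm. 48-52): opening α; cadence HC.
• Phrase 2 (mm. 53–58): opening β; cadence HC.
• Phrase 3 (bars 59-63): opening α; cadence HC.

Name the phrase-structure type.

The final phrase closes with a half cadence, which is not stronger than the preceding half cadence; the 3 phrases lack an overall antecedent–consequent design and so form a phrase group.

phrase group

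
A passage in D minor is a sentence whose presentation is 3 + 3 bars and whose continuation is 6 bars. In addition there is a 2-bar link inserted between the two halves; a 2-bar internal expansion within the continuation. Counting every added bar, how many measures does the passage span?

Basic sentence: 3 + 3 + 6 = 12 bars.
12 (basic form) + 2 (link) + 2 (internal expansion) = 16.

16 measures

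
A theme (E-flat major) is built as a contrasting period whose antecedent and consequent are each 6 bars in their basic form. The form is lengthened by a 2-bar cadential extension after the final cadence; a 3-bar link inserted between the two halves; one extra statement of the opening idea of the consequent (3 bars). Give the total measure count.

20 measures

Basic contrasting period: 6 + 6 = 12 bars.
12 (basic form) + 2 (cadential extension) + 3 (link) + 3 (extra statement) = 20.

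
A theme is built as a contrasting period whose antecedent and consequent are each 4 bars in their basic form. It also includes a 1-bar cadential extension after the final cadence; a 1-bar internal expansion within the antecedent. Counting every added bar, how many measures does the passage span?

10 measures

Basic contrasting period: 4 + 4 = 8 bars.
8 (basic form) + 1 (cadential extension) + 1 (internal expansion) = 10.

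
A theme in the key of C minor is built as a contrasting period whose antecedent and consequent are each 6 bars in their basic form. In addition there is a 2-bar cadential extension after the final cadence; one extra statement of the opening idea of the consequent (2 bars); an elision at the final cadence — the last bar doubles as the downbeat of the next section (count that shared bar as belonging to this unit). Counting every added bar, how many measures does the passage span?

Basic contrasting period: 6 + 6 = 12 bars.
12 (basic form) + 2 (cadential extension) + 2 (extra statement) = 16.
The elision shares a bar with the next section but does not change this unit's count.

16 measures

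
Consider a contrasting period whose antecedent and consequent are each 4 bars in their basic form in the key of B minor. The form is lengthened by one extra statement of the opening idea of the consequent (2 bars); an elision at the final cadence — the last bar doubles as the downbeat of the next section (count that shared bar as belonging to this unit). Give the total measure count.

Basic contrasting period: 4 + 4 = 8 bars.
8 (basic form) + 2 (extra statement) = 10.
The elision shares a bar with the next section but does not change this unit's count.

10 measures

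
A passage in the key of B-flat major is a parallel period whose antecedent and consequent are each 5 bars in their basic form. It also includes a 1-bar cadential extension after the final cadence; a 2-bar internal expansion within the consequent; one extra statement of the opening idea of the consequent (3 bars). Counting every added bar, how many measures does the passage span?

Basic parallel period: 5 + 5 = 10 bars.
10 (basic form) + 1 (cadential extension) + 2 (internal expansion) + 3 (extra statement) = 16.

16 measures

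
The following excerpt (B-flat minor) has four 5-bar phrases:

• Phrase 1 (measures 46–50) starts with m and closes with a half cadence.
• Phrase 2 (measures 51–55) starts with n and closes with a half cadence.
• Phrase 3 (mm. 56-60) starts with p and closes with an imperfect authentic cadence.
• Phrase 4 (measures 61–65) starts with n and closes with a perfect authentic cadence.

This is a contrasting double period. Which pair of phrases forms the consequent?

phrases 3 and 4

In a double period the first pair of phrases (ending half cadence) is the large antecedent and the second pair (ending perfect authentic cadence) is the large consequent; the consequent is phrases 3 and 4.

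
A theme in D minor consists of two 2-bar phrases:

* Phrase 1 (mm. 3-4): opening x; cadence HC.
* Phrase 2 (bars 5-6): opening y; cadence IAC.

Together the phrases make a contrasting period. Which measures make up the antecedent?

measures 3–4

The phrase ending with the weaker cadence (half cadence) is the antecedent; the one ending more conclusively (imperfect authentic cadence) is the consequent. The antecedent is measures 3–4.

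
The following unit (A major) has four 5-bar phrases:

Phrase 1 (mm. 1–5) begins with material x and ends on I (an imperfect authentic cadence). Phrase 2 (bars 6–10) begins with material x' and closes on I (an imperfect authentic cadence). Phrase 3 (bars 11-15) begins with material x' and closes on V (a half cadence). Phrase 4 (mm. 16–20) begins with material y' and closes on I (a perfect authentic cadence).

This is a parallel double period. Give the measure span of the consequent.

measures 11–20

In a double period the first pair of phrases (ending imperfect authentic cadence) is the large antecedent and the second pair (ending perfect authentic cadence) is the large consequent; the consequent is measures 11–20.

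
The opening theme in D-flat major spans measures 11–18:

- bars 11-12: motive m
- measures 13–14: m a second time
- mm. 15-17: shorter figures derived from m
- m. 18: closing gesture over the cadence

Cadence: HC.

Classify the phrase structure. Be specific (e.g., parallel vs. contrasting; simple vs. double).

sentence

Basic idea (mm. 11–12) + its repetition (bars 13-14) form the presentation; fragmentation and cadence (mm. 15-18) form the continuation — the 8-bar whole is a sentence.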